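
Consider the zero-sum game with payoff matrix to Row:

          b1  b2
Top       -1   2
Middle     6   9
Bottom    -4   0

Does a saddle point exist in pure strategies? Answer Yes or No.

Row minima: Top → -1, Middle → 6, Bottom → -4; maximin = 6.
Column maxima: b1 → 6, b2 → 9; minimax = 6.
maximin = minimax = 6, so a saddle point exists.

Yes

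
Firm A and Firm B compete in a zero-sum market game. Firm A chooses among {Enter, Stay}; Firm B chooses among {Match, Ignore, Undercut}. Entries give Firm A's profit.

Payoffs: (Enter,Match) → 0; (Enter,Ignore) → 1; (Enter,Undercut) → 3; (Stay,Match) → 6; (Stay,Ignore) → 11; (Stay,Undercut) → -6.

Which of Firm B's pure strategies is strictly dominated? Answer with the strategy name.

Ignore

Match holds Firm A's payoff strictly below Ignore in every row: 0 < 1, 6 < 11.
So Ignore is strictly dominated for Firm B.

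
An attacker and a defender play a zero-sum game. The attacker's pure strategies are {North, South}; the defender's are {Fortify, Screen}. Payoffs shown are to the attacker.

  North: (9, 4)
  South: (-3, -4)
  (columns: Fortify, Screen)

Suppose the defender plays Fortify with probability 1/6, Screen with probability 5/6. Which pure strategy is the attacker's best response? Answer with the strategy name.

Expected payoff of North: (1/6)·9 + (5/6)·4 = 29/6.
Expected payoff of South: (1/6)·(-3) + (5/6)·(-4) = -23/6.
The largest is 29/6, so the attacker's best response is North.

North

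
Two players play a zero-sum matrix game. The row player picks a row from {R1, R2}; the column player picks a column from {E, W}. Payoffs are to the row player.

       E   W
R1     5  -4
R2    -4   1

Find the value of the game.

Row minima: R1 → -4, R2 → -4; maximin = -4.
Column maxima: E → 5, W → 1; minimax = 1.
-4 ≠ 1, so there is no saddle point; optimal play is mixed.
Let the row player play R1 with probability p. Expected payoff against E: 5p + (-4)(1−p) = 9p − 4; against W: (-4)p + 1(1−p) = −5p + 1.
Setting these equal: 9p − 4 = −5p + 1 ⇒ 14p = 5 ⇒ p = 5/14, and the value is (9)·(5/14) − 4 = -11/14.
For the column player: with q = P(E), equating R1's and R2's payoffs gives 9q − 4 = −5q + 1 ⇒ q = 5/14.

-11/14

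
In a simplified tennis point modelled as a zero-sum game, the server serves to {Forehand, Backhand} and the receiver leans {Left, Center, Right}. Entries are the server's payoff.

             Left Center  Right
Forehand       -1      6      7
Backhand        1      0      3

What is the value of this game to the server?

3/4

Row minima: Forehand → -1, Backhand → 0; maximin = 0.
Column maxima: Left → 1, Center → 6, Right → 7; minimax = 1.
0 ≠ 1, so there is no saddle point; optimal play is mixed.
Right is strictly dominated by Left (it gives the server strictly more in every row), so the receiver never plays it.
On the remaining 2×2 (Forehand, Backhand vs Left, Center):
Let the server play Forehand with probability p. Expected payoff against Left: (-1)p + 1(1−p) = −2p + 1; against Center: 6p + 0(1−p) = 6p.
Setting these equal: −2p + 1 = 6p ⇒ −8p = -1 ⇒ p = 1/8, and the value is (-2)·(1/8) + 1 = 3/4.
For the receiver: with q = P(Left), equating Forehand's and Backhand's payoffs gives −7q + 6 = q ⇒ q = 3/4.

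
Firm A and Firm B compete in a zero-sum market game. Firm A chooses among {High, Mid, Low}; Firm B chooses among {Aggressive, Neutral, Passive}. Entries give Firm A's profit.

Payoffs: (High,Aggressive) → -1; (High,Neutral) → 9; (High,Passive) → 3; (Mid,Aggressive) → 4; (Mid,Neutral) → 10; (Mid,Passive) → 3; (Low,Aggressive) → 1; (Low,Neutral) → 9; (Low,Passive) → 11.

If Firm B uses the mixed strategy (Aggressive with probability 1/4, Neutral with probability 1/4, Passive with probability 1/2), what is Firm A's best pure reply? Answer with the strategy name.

Low

Expected payoff of High: (1/4)·(-1) + (1/4)·9 + (1/2)·3 = 7/2.
Expected payoff of Mid: (1/4)·4 + (1/4)·10 + (1/2)·3 = 5.
Expected payoff of Low: (1/4)·1 + (1/4)·9 + (1/2)·11 = 8.
The largest is 8, so Firm A's best response is Low.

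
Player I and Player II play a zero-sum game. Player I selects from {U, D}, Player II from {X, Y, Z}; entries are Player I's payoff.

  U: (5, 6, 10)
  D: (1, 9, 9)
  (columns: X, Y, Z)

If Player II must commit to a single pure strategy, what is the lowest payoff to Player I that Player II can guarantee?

5

Column maxima: X → 5, Y → 9, Z → 10.
The smallest of these is 5.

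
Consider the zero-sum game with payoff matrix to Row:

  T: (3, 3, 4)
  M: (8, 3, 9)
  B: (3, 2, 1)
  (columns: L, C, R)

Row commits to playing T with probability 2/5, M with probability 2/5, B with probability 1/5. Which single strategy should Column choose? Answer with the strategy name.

If Column plays L, Row's expected payoff is (2/5)·3 + (2/5)·8 + (1/5)·3 = 5.
If Column plays C, Row's expected payoff is (2/5)·3 + (2/5)·3 + (1/5)·2 = 14/5.
If Column plays R, Row's expected payoff is (2/5)·4 + (2/5)·9 + (1/5)·1 = 27/5.
Column minimizes Row's payoff; the smallest is 14/5, so the best response is C.

C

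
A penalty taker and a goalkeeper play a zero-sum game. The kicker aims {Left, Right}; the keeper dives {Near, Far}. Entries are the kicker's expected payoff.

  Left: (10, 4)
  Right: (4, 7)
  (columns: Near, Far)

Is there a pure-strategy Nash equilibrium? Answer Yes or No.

No

Row minima: Left → 4, Right → 4; maximin = 4.
Column maxima: Near → 10, Far → 7; minimax = 7.
4 ≠ 7, so no pure-strategy equilibrium exists.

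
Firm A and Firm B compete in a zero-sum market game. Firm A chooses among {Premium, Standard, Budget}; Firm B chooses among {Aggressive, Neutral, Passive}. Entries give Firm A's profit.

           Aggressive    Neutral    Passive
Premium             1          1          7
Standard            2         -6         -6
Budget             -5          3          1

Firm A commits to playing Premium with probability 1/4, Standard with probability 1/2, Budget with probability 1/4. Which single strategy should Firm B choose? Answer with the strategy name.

If Firm B plays Aggressive, Firm A's expected payoff is (1/4)·1 + (1/2)·2 + (1/4)·(-5) = 0.
If Firm B plays Neutral, Firm A's expected payoff is (1/4)·1 + (1/2)·(-6) + (1/4)·3 = -2.
If Firm B plays Passive, Firm A's expected payoff is (1/4)·7 + (1/2)·(-6) + (1/4)·1 = -1.
Firm B minimizes Firm A's payoff; the smallest is -2, so the best response is Neutral.

Neutral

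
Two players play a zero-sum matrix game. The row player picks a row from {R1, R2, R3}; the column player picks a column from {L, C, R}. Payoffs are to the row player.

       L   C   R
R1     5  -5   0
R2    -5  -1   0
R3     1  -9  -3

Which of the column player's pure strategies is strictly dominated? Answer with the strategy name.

C holds the row player's payoff strictly below R in every row: -5 < 0, -1 < 0, -9 < -3.
So R is strictly dominated for the column player.

R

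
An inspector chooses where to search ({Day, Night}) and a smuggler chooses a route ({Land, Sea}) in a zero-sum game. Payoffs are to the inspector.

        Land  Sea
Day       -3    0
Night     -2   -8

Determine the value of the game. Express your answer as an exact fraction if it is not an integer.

-8/3

Row minima: Day → -3, Night → -8; maximin = -3.
Column maxima: Land → -2, Sea → 0; minimax = -2.
-3 ≠ -2, so there is no saddle point; optimal play is mixed.
Let the inspector play Day with probability p. Expected payoff against Land: (-3)p + (-2)(1−p) = −p − 2; against Sea: 0p + (-8)(1−p) = 8p − 8.
Setting these equal: −p − 2 = 8p − 8 ⇒ −9p = -6 ⇒ p = 2/3, and the value is (-1)·(2/3) − 2 = -8/3.
For the smuggler: with q = P(Land), equating Day's and Night's payoffs gives −3q = 6q − 8 ⇒ q = 8/9.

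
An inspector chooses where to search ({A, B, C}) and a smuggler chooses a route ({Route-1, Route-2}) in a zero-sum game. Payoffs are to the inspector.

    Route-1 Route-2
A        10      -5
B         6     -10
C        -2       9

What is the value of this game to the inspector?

Row minima: A → -5, B → -10, C → -2; maximin = -2.
Column maxima: Route-1 → 10, Route-2 → 9; minimax = 9.
-2 ≠ 9, so there is no saddle point; optimal play is mixed.
B is strictly dominated by A, so the inspector never plays it.
On the remaining 2×2 (A, C vs Route-1, Route-2):
Let the inspector play A with probability p. Expected payoff against Route-1: 10p + (-2)(1−p) = 12p − 2; against Route-2: (-5)p + 9(1−p) = −14p + 9.
Setting these equal: 12p − 2 = −14p + 9 ⇒ 26p = 11 ⇒ p = 11/26, and the value is (12)·(11/26) − 2 = 40/13.
For the smuggler: with q = P(Route-1), equating A's and C's payoffs gives 15q − 5 = −11q + 9 ⇒ q = 7/13.

40/13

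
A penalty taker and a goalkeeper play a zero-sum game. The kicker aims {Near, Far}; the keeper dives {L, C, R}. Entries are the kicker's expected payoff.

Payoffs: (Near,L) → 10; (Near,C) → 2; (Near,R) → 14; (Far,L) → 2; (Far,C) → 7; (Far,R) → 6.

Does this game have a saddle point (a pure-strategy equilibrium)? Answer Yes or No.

Row minima: Near → 2, Far → 2; maximin = 2.
Column maxima: L → 10, C → 7, R → 14; minimax = 7.
2 ≠ 7, so no pure-strategy equilibrium exists.

No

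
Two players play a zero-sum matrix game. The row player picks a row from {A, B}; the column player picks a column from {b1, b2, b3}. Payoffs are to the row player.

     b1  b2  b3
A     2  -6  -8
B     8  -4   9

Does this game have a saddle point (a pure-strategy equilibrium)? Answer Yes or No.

Yes

Row minima: A → -8, B → -4; maximin = -4.
Column maxima: b1 → 8, b2 → -4, b3 → 9; minimax = -4.
maximin = minimax = -4, so a saddle point exists.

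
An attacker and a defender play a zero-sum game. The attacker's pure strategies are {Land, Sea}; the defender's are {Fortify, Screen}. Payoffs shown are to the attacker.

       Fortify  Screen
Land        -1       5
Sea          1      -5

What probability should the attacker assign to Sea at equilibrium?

Row minima: Land → -1, Sea → -5; maximin = -1.
Column maxima: Fortify → 1, Screen → 5; minimax = 1.
-1 ≠ 1, so there is no saddle point; optimal play is mixed.
Let the attacker play Land with probability p. Expected payoff against Fortify: (-1)p + 1(1−p) = −2p + 1; against Screen: 5p + (-5)(1−p) = 10p − 5.
Setting these equal: −2p + 1 = 10p − 5 ⇒ −12p = -6 ⇒ p = 1/2, and the value is (-2)·(1/2) + 1 = 0.
For the defender: with q = P(Fortify), equating Land's and Sea's payoffs gives −6q + 5 = 6q − 5 ⇒ q = 5/6.

1/2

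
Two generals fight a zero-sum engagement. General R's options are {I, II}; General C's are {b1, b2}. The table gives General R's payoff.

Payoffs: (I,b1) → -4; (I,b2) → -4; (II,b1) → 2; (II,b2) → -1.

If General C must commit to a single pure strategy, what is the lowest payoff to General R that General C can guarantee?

Column maxima: b1 → 2, b2 → -1.
The smallest of these is -1.

-1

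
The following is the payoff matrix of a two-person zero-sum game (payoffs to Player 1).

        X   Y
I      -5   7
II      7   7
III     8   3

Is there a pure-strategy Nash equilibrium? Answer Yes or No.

Yes

Row minima: I → -5, II → 7, III → 3; maximin = 7.
Column maxima: X → 8, Y → 7; minimax = 7.
maximin = minimax = 7, so a saddle point exists.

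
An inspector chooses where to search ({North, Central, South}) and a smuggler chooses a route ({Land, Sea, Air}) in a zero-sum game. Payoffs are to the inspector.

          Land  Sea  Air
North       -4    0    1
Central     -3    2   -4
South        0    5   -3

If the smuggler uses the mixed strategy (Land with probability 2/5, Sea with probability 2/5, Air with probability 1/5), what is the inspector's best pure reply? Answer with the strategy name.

South

Expected payoff of North: (2/5)·(-4) + (2/5)·0 + (1/5)·1 = -7/5.
Expected payoff of Central: (2/5)·(-3) + (2/5)·2 + (1/5)·(-4) = -6/5.
Expected payoff of South: (2/5)·0 + (2/5)·5 + (1/5)·(-3) = 7/5.
The largest is 7/5, so the inspector's best response is South.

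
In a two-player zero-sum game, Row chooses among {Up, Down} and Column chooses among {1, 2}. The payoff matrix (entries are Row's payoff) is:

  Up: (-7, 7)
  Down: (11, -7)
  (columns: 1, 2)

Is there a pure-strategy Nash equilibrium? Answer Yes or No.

Row minima: Up → -7, Down → -7; maximin = -7.
Column maxima: 1 → 11, 2 → 7; minimax = 7.
-7 ≠ 7, so no pure-strategy equilibrium exists.

No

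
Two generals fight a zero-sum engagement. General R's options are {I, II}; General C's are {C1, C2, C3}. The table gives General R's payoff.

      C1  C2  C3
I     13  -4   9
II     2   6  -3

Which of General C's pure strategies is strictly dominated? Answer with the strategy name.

C3 holds General R's payoff strictly below C1 in every row: 9 < 13, -3 < 2.
So C1 is strictly dominated for General C.

C1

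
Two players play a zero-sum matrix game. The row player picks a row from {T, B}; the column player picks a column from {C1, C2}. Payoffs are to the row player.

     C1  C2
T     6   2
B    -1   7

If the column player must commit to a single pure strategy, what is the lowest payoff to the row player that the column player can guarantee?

Column maxima: C1 → 6, C2 → 7.
The smallest of these is 6.

6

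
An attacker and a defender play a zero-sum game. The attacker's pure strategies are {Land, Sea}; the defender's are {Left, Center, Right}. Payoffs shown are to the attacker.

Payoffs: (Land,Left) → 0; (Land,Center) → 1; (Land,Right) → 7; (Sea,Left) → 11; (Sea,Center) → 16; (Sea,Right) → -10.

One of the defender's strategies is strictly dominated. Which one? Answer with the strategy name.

Left holds the attacker's payoff strictly below Center in every row: 0 < 1, 11 < 16.
So Center is strictly dominated for the defender.

Center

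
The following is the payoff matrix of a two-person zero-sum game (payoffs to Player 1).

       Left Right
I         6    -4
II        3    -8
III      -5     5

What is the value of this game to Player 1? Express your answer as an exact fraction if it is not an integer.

1/2

Row minima: I → -4, II → -8, III → -5; maximin = -4.
Column maxima: Left → 6, Right → 5; minimax = 5.
-4 ≠ 5, so there is no saddle point; optimal play is mixed.
II is strictly dominated by I, so Player 1 never plays it.
On the remaining 2×2 (I, III vs Left, Right):
Let Player 1 play I with probability p. Expected payoff against Left: 6p + (-5)(1−p) = 11p − 5; against Right: (-4)p + 5(1−p) = −9p + 5.
Setting these equal: 11p − 5 = −9p + 5 ⇒ 20p = 10 ⇒ p = 1/2, and the value is (11)·(1/2) − 5 = 1/2.
For Player 2: with q = P(Left), equating I's and III's payoffs gives 10q − 4 = −10q + 5 ⇒ q = 9/20.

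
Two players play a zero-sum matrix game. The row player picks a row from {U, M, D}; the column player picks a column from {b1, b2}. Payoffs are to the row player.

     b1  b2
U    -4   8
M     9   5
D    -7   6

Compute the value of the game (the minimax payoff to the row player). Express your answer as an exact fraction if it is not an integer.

23/4

Row minima: U → -4, M → 5, D → -7; maximin = 5.
Column maxima: b1 → 9, b2 → 8; minimax = 8.
5 ≠ 8, so there is no saddle point; optimal play is mixed.
D is strictly dominated by U, so the row player never plays it.
On the remaining 2×2 (U, M vs b1, b2):
Let the row player play U with probability p. Expected payoff against b1: (-4)p + 9(1−p) = −13p + 9; against b2: 8p + 5(1−p) = 3p + 5.
Setting these equal: −13p + 9 = 3p + 5 ⇒ −16p = -4 ⇒ p = 1/4, and the value is (-13)·(1/4) + 9 = 23/4.
For the column player: with q = P(b1), equating U's and M's payoffs gives −12q + 8 = 4q + 5 ⇒ q = 3/16.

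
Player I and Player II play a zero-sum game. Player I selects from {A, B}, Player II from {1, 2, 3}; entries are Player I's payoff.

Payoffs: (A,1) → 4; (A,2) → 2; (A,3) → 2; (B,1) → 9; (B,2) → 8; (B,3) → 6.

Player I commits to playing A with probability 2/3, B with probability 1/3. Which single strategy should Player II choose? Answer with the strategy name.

3

If Player II plays 1, Player I's expected payoff is (2/3)·4 + (1/3)·9 = 17/3.
If Player II plays 2, Player I's expected payoff is (2/3)·2 + (1/3)·8 = 4.
If Player II plays 3, Player I's expected payoff is (2/3)·2 + (1/3)·6 = 10/3.
Player II minimizes Player I's payoff; the smallest is 10/3, so the best response is 3.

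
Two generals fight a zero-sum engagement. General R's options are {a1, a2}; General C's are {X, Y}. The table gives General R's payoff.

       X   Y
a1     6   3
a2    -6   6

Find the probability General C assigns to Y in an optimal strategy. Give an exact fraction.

4/5

Row minima: a1 → 3, a2 → -6; maximin = 3.
Column maxima: X → 6, Y → 6; minimax = 6.
3 ≠ 6, so there is no saddle point; optimal play is mixed.
Let General R play a1 with probability p. Expected payoff against X: 6p + (-6)(1−p) = 12p − 6; against Y: 3p + 6(1−p) = −3p + 6.
Setting these equal: 12p − 6 = −3p + 6 ⇒ 15p = 12 ⇒ p = 4/5, and the value is (12)·(4/5) − 6 = 18/5.
For General C: with q = P(X), equating a1's and a2's payoffs gives 3q + 3 = −12q + 6 ⇒ q = 1/5.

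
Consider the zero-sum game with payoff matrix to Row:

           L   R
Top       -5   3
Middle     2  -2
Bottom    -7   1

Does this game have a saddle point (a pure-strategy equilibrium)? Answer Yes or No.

No

Row minima: Top → -5, Middle → -2, Bottom → -7; maximin = -2.
Column maxima: L → 2, R → 3; minimax = 2.
-2 ≠ 2, so no pure-strategy equilibrium exists.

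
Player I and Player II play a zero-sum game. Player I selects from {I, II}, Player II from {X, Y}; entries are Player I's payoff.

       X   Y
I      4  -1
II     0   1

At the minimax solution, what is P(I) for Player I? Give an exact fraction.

1/6

Row minima: I → -1, II → 0; maximin = 0.
Column maxima: X → 4, Y → 1; minimax = 1.
0 ≠ 1, so there is no saddle point; optimal play is mixed.
Let Player I play I with probability p. Expected payoff against X: 4p + 0(1−p) = 4p; against Y: (-1)p + 1(1−p) = −2p + 1.
Setting these equal: 4p = −2p + 1 ⇒ 6p = 1 ⇒ p = 1/6, and the value is (4)·(1/6) = 2/3.
For Player II: with q = P(X), equating I's and II's payoffs gives 5q − 1 = −q + 1 ⇒ q = 1/3.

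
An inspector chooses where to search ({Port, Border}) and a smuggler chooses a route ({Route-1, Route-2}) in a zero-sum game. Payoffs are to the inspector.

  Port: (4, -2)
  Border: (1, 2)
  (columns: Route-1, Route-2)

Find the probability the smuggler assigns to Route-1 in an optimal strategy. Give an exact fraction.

Row minima: Port → -2, Border → 1; maximin = 1.
Column maxima: Route-1 → 4, Route-2 → 2; minimax = 2.
1 ≠ 2, so there is no saddle point; optimal play is mixed.
Let the inspector play Port with probability p. Expected payoff against Route-1: 4p + 1(1−p) = 3p + 1; against Route-2: (-2)p + 2(1−p) = −4p + 2.
Setting these equal: 3p + 1 = −4p + 2 ⇒ 7p = 1 ⇒ p = 1/7, and the value is (3)·(1/7) + 1 = 10/7.
For the smuggler: with q = P(Route-1), equating Port's and Border's payoffs gives 6q − 2 = −q + 2 ⇒ q = 4/7.

4/7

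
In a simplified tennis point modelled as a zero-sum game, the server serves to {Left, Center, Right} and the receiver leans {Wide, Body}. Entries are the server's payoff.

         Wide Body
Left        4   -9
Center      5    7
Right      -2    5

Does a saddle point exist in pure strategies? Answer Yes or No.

Yes

Row minima: Left → -9, Center → 5, Right → -2; maximin = 5.
Column maxima: Wide → 5, Body → 7; minimax = 5.
maximin = minimax = 5, so a saddle point exists.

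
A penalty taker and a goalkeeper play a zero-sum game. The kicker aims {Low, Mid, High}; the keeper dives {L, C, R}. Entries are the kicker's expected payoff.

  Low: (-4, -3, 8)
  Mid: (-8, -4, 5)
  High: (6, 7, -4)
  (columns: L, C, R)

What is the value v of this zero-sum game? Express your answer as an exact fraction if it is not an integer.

Row minima: Low → -4, Mid → -8, High → -4; maximin = -4.
Column maxima: L → 6, C → 7, R → 8; minimax = 6.
-4 ≠ 6, so there is no saddle point; optimal play is mixed.
Mid is strictly dominated by Low, so the kicker never plays it.
C is strictly dominated by L (it gives the kicker strictly more in every row), so the keeper never plays it.
On the remaining 2×2 (Low, High vs L, R):
Let the kicker play Low with probability p. Expected payoff against L: (-4)p + 6(1−p) = −10p + 6; against R: 8p + (-4)(1−p) = 12p − 4.
Setting these equal: −10p + 6 = 12p − 4 ⇒ −22p = -10 ⇒ p = 5/11, and the value is (-10)·(5/11) + 6 = 16/11.
For the keeper: with q = P(L), equating Low's and High's payoffs gives −12q + 8 = 10q − 4 ⇒ q = 6/11.

16/11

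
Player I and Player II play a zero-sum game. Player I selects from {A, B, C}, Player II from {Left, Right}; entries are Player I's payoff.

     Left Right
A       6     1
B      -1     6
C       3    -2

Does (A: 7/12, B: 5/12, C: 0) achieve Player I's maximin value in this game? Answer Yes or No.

Yes

Against Left this mix gives (7/12)·6 + (5/12)·(-1) = 37/12.
Against Right this mix gives (7/12)·1 + (5/12)·6 = 37/12.
All of Player II's active replies (Left, Right) yield 37/12, and no column does worse for Player I. The mix makes Player II indifferent and guarantees 37/12, so it is optimal.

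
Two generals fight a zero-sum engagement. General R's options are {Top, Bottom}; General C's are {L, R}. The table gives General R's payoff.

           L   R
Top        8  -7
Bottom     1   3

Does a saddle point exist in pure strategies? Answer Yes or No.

No

Row minima: Top → -7, Bottom → 1; maximin = 1.
Column maxima: L → 8, R → 3; minimax = 3.
1 ≠ 3, so no pure-strategy equilibrium exists.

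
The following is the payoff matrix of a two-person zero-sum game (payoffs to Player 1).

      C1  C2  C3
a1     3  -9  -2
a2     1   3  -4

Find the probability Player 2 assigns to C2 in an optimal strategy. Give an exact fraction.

Row minima: a1 → -9, a2 → -4; maximin = -4.
Column maxima: C1 → 3, C2 → 3, C3 → -2; minimax = -2.
-4 ≠ -2, so there is no saddle point; optimal play is mixed.
C1 is strictly dominated by C3 (it gives Player 1 strictly more in every row), so Player 2 never plays it.
On the remaining 2×2 (a1, a2 vs C2, C3):
Let Player 1 play a1 with probability p. Expected payoff against C2: (-9)p + 3(1−p) = −12p + 3; against C3: (-2)p + (-4)(1−p) = 2p − 4.
Setting these equal: −12p + 3 = 2p − 4 ⇒ −14p = -7 ⇒ p = 1/2, and the value is (-12)·(1/2) + 3 = -3.
For Player 2: with q = P(C2), equating a1's and a2's payoffs gives −7q − 2 = 7q − 4 ⇒ q = 1/7.

1/7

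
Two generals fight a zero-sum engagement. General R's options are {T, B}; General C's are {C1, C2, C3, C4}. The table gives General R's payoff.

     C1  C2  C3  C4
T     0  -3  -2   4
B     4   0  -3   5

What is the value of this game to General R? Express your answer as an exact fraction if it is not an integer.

-9/4

Row minima: T → -3, B → -3; maximin = -3.
Column maxima: C1 → 4, C2 → 0, C3 → -2, C4 → 5; minimax = -2.
-3 ≠ -2, so there is no saddle point; optimal play is mixed.
C1 is strictly dominated by C2 (it gives General R strictly more in every row), so General C never plays it.
C4 is strictly dominated by C2 (it gives General R strictly more in every row), so General C never plays it.
On the remaining 2×2 (T, B vs C2, C3):
Let General R play T with probability p. Expected payoff against C2: (-3)p + 0(1−p) = −3p; against C3: (-2)p + (-3)(1−p) = p − 3.
Setting these equal: −3p = p − 3 ⇒ −4p = -3 ⇒ p = 3/4, and the value is (-3)·(3/4) = -9/4.
For General C: with q = P(C2), equating T's and B's payoffs gives −q − 2 = 3q − 3 ⇒ q = 1/4.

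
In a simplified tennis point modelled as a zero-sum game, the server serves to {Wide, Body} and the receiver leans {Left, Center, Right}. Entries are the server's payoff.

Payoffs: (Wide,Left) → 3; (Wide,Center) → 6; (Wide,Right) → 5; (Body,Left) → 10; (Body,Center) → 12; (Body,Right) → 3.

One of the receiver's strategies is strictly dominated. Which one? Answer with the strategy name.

Left holds the server's payoff strictly below Center in every row: 3 < 6, 10 < 12.
So Center is strictly dominated for the receiver.

Center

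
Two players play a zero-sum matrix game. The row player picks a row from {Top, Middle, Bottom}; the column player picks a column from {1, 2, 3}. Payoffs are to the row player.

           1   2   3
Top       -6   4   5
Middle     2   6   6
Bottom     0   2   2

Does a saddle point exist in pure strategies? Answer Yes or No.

Row minima: Top → -6, Middle → 2, Bottom → 0; maximin = 2.
Column maxima: 1 → 2, 2 → 6, 3 → 6; minimax = 2.
maximin = minimax = 2, so a saddle point exists.

Yes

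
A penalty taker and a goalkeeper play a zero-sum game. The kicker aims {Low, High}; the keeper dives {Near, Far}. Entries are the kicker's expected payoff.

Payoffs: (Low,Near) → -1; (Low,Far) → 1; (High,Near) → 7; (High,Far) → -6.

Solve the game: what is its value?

1/15

Row minima: Low → -1, High → -6; maximin = -1.
Column maxima: Near → 7, Far → 1; minimax = 1.
-1 ≠ 1, so there is no saddle point; optimal play is mixed.
Let the kicker play Low with probability p. Expected payoff against Near: (-1)p + 7(1−p) = −8p + 7; against Far: 1p + (-6)(1−p) = 7p − 6.
Setting these equal: −8p + 7 = 7p − 6 ⇒ −15p = -13 ⇒ p = 13/15, and the value is (-8)·(13/15) + 7 = 1/15.
For the keeper: with q = P(Near), equating Low's and High's payoffs gives −2q + 1 = 13q − 6 ⇒ q = 7/15.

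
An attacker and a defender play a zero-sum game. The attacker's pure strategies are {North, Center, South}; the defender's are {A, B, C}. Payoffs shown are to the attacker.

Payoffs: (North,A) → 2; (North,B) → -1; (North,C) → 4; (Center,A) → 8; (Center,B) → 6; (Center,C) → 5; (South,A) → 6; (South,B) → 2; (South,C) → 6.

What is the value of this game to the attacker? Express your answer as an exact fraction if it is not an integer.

Row minima: North → -1, Center → 5, South → 2; maximin = 5.
Column maxima: A → 8, B → 6, C → 6; minimax = 6.
5 ≠ 6, so there is no saddle point; optimal play is mixed.
North is strictly dominated by Center, so the attacker never plays it.
A is strictly dominated by B (it gives the attacker strictly more in every row), so the defender never plays it.
On the remaining 2×2 (Center, South vs B, C):
Let the attacker play Center with probability p. Expected payoff against B: 6p + 2(1−p) = 4p + 2; against C: 5p + 6(1−p) = −p + 6.
Setting these equal: 4p + 2 = −p + 6 ⇒ 5p = 4 ⇒ p = 4/5, and the value is (4)·(4/5) + 2 = 26/5.
For the defender: with q = P(B), equating Center's and South's payoffs gives q + 5 = −4q + 6 ⇒ q = 1/5.

26/5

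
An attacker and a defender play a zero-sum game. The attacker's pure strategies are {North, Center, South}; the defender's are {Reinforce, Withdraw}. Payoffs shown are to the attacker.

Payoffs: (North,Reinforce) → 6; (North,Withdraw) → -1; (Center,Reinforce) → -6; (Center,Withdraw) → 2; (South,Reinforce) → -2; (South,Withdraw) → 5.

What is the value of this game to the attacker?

2

Row minima: North → -1, Center → -6, South → -2; maximin = -1.
Column maxima: Reinforce → 6, Withdraw → 5; minimax = 5.
-1 ≠ 5, so there is no saddle point; optimal play is mixed.
Center is strictly dominated by South, so the attacker never plays it.
On the remaining 2×2 (North, South vs Reinforce, Withdraw):
Let the attacker play North with probability p. Expected payoff against Reinforce: 6p + (-2)(1−p) = 8p − 2; against Withdraw: (-1)p + 5(1−p) = −6p + 5.
Setting these equal: 8p − 2 = −6p + 5 ⇒ 14p = 7 ⇒ p = 1/2, and the value is (8)·(1/2) − 2 = 2.
For the defender: with q = P(Reinforce), equating North's and South's payoffs gives 7q − 1 = −7q + 5 ⇒ q = 3/7.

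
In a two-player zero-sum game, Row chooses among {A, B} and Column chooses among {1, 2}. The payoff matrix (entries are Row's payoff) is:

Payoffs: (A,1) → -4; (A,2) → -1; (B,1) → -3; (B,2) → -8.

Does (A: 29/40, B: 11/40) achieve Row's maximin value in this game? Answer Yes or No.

Against 1 this mix gives (29/40)·(-4) + (11/40)·(-3) = -149/40.
Against 2 this mix gives (29/40)·(-1) + (11/40)·(-8) = -117/40.
Column will play 1, holding Row to -149/40. Shifting weight toward the row that does better against 1 would raise this floor (the equalizing mix achieves -29/8 against both 1 and 2), so the proposed strategy is not optimal.

No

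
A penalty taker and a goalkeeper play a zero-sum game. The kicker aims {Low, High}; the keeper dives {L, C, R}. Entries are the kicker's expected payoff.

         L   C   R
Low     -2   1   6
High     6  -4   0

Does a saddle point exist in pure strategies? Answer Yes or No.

Row minima: Low → -2, High → -4; maximin = -2.
Column maxima: L → 6, C → 1, R → 6; minimax = 1.
-2 ≠ 1, so no pure-strategy equilibrium exists.

No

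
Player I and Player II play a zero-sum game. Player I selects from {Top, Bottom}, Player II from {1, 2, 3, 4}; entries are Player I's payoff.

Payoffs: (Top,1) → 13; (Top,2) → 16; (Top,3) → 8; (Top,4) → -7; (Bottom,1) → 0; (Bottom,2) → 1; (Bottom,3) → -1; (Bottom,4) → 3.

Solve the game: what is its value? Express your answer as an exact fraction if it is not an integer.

Row minima: Top → -7, Bottom → -1; maximin = -1.
Column maxima: 1 → 13, 2 → 16, 3 → 8, 4 → 3; minimax = 3.
-1 ≠ 3, so there is no saddle point; optimal play is mixed.
1 is strictly dominated by 3 (it gives Player I strictly more in every row), so Player II never plays it.
2 is strictly dominated by 3 (it gives Player I strictly more in every row), so Player II never plays it.
On the remaining 2×2 (Top, Bottom vs 3, 4):
Let Player I play Top with probability p. Expected payoff against 3: 8p + (-1)(1−p) = 9p − 1; against 4: (-7)p + 3(1−p) = −10p + 3.
Setting these equal: 9p − 1 = −10p + 3 ⇒ 19p = 4 ⇒ p = 4/19, and the value is (9)·(4/19) − 1 = 17/19.
For Player II: with q = P(3), equating Top's and Bottom's payoffs gives 15q − 7 = −4q + 3 ⇒ q = 10/19.

17/19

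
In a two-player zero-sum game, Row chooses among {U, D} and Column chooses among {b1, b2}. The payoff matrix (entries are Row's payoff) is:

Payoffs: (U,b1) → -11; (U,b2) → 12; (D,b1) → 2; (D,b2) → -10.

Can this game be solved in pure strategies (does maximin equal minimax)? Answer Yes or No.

No

Row minima: U → -11, D → -10; maximin = -10.
Column maxima: b1 → 2, b2 → 12; minimax = 2.
-10 ≠ 2, so no pure-strategy equilibrium exists.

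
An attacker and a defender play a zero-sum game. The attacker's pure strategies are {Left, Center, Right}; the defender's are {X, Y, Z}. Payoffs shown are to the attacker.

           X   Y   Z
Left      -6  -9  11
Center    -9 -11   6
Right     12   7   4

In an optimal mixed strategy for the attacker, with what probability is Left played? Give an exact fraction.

Row minima: Left → -9, Center → -11, Right → 4; maximin = 4.
Column maxima: X → 12, Y → 7, Z → 11; minimax = 7.
4 ≠ 7, so there is no saddle point; optimal play is mixed.
Center is strictly dominated by Left, so the attacker never plays it.
X is strictly dominated by Y (it gives the attacker strictly more in every row), so the defender never plays it.
On the remaining 2×2 (Left, Right vs Y, Z):
Let the attacker play Left with probability p. Expected payoff against Y: (-9)p + 7(1−p) = −16p + 7; against Z: 11p + 4(1−p) = 7p + 4.
Setting these equal: −16p + 7 = 7p + 4 ⇒ −23p = -3 ⇒ p = 3/23, and the value is (-16)·(3/23) + 7 = 113/23.
For the defender: with q = P(Y), equating Left's and Right's payoffs gives −20q + 11 = 3q + 4 ⇒ q = 7/23.

3/23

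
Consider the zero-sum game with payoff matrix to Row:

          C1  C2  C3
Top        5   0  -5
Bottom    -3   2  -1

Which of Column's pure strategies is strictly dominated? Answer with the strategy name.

C3 holds Row's payoff strictly below C2 in every row: -5 < 0, -1 < 2.
So C2 is strictly dominated for Column.

C2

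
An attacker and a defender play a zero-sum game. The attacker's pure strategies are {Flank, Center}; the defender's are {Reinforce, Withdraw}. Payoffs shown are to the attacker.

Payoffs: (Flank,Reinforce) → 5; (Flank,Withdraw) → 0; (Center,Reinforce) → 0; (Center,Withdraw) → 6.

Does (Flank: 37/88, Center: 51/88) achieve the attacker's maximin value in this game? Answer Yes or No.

Against Reinforce this mix gives (37/88)·5 + (51/88)·0 = 185/88.
Against Withdraw this mix gives (37/88)·0 + (51/88)·6 = 153/44.
The defender will play Reinforce, holding the attacker to 185/88. Shifting weight toward the row that does better against Reinforce would raise this floor (the equalizing mix achieves 30/11 against both Reinforce and Withdraw), so the proposed strategy is not optimal.

No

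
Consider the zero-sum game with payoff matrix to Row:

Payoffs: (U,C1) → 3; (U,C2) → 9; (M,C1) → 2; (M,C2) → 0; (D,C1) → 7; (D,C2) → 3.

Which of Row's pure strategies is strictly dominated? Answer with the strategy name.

U gives a strictly higher payoff than M against every column: 3 > 2, 9 > 0.
So M is strictly dominated and Row never plays it.

M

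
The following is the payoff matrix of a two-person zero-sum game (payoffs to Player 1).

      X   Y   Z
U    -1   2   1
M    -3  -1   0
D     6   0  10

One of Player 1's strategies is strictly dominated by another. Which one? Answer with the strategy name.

U gives a strictly higher payoff than M against every column: -1 > -3, 2 > -1, 1 > 0.
So M is strictly dominated and Player 1 never plays it.

M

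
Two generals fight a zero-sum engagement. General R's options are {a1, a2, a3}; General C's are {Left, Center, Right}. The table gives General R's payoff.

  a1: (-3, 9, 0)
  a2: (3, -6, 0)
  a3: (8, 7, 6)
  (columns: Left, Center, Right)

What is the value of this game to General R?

6

Row minima: a1 → -3, a2 → -6, a3 → 6; maximin = 6.
Column maxima: Left → 8, Center → 9, Right → 6; minimax = 6.
Since maximin = minimax = 6, there is a saddle point and the value is 6.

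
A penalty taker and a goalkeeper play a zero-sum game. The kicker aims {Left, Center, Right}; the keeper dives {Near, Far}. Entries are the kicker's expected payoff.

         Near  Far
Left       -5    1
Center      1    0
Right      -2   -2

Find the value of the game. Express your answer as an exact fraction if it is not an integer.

Row minima: Left → -5, Center → 0, Right → -2; maximin = 0.
Column maxima: Near → 1, Far → 1; minimax = 1.
0 ≠ 1, so there is no saddle point; optimal play is mixed.
Right is strictly dominated by Center, so the kicker never plays it.
On the remaining 2×2 (Left, Center vs Near, Far):
Let the kicker play Left with probability p. Expected payoff against Near: (-5)p + 1(1−p) = −6p + 1; against Far: 1p + 0(1−p) = p.
Setting these equal: −6p + 1 = p ⇒ −7p = -1 ⇒ p = 1/7, and the value is (-6)·(1/7) + 1 = 1/7.
For the keeper: with q = P(Near), equating Left's and Center's payoffs gives −6q + 1 = q ⇒ q = 1/7.

1/7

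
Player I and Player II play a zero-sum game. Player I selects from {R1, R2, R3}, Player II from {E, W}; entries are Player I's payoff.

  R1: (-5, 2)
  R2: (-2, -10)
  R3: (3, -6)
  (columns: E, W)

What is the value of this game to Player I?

-3/2

Row minima: R1 → -5, R2 → -10, R3 → -6; maximin = -5.
Column maxima: E → 3, W → 2; minimax = 2.
-5 ≠ 2, so there is no saddle point; optimal play is mixed.
R2 is strictly dominated by R3, so Player I never plays it.
On the remaining 2×2 (R1, R3 vs E, W):
Let Player I play R1 with probability p. Expected payoff against E: (-5)p + 3(1−p) = −8p + 3; against W: 2p + (-6)(1−p) = 8p − 6.
Setting these equal: −8p + 3 = 8p − 6 ⇒ −16p = -9 ⇒ p = 9/16, and the value is (-8)·(9/16) + 3 = -3/2.
For Player II: with q = P(E), equating R1's and R3's payoffs gives −7q + 2 = 9q − 6 ⇒ q = 1/2.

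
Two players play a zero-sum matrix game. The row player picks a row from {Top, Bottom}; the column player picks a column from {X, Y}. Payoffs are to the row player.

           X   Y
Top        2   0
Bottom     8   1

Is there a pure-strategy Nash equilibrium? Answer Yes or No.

Row minima: Top → 0, Bottom → 1; maximin = 1.
Column maxima: X → 8, Y → 1; minimax = 1.
maximin = minimax = 1, so a saddle point exists.

Yes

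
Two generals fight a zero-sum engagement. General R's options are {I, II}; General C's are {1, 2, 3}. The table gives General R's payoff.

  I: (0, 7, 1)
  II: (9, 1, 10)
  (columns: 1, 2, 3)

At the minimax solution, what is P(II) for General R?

Row minima: I → 0, II → 1; maximin = 1.
Column maxima: 1 → 9, 2 → 7, 3 → 10; minimax = 7.
1 ≠ 7, so there is no saddle point; optimal play is mixed.
3 is strictly dominated by 1 (it gives General R strictly more in every row), so General C never plays it.
On the remaining 2×2 (I, II vs 1, 2):
Let General R play I with probability p. Expected payoff against 1: 0p + 9(1−p) = −9p + 9; against 2: 7p + 1(1−p) = 6p + 1.
Setting these equal: −9p + 9 = 6p + 1 ⇒ −15p = -8 ⇒ p = 8/15, and the value is (-9)·(8/15) + 9 = 21/5.
For General C: with q = P(1), equating I's and II's payoffs gives −7q + 7 = 8q + 1 ⇒ q = 2/5.

7/15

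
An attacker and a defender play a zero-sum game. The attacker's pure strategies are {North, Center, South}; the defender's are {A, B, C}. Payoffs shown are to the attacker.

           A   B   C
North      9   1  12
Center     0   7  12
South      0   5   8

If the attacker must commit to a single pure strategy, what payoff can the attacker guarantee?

Row minima: North → 1, Center → 0, South → 0.
The best of these is 1.

1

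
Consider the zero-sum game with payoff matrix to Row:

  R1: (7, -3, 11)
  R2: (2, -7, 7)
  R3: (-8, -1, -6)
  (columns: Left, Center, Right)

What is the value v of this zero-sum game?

Row minima: R1 → -3, R2 → -7, R3 → -8; maximin = -3.
Column maxima: Left → 7, Center → -1, Right → 11; minimax = -1.
-3 ≠ -1, so there is no saddle point; optimal play is mixed.
R2 is strictly dominated by R1, so Row never plays it.
Right is strictly dominated by Left (it gives Row strictly more in every row), so Column never plays it.
On the remaining 2×2 (R1, R3 vs Left, Center):
Let Row play R1 with probability p. Expected payoff against Left: 7p + (-8)(1−p) = 15p − 8; against Center: (-3)p + (-1)(1−p) = −2p − 1.
Setting these equal: 15p − 8 = −2p − 1 ⇒ 17p = 7 ⇒ p = 7/17, and the value is (15)·(7/17) − 8 = -31/17.
For Column: with q = P(Left), equating R1's and R3's payoffs gives 10q − 3 = −7q − 1 ⇒ q = 2/17.

-31/17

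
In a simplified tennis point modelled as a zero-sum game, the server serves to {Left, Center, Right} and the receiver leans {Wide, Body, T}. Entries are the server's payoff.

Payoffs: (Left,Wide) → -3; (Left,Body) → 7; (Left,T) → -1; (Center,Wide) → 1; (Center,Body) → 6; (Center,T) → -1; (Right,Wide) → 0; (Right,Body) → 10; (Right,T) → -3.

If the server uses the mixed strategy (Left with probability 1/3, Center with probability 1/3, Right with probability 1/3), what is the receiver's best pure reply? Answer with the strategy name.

T

If the receiver plays Wide, the server's expected payoff is (1/3)·(-3) + (1/3)·1 + (1/3)·0 = -2/3.
If the receiver plays Body, the server's expected payoff is (1/3)·7 + (1/3)·6 + (1/3)·10 = 23/3.
If the receiver plays T, the server's expected payoff is (1/3)·(-1) + (1/3)·(-1) + (1/3)·(-3) = -5/3.
The receiver minimizes the server's payoff; the smallest is -5/3, so the best response is T.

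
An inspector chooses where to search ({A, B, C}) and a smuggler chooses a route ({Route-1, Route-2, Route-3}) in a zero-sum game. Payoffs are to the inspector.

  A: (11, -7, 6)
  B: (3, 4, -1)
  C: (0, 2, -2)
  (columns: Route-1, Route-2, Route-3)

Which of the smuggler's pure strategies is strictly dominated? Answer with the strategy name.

Route-3 holds the inspector's payoff strictly below Route-1 in every row: 6 < 11, -1 < 3, -2 < 0.
So Route-1 is strictly dominated for the smuggler.

Route-1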